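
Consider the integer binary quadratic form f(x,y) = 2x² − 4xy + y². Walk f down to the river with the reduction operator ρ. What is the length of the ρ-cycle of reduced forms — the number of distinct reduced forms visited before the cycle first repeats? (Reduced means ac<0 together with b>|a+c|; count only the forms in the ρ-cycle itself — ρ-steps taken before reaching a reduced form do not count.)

D = 8, ⌊√D⌋ = 2
descent: ρ → (1,2,-1)  [lands on river]
river: ρ → (-1,2,1)
ρ-cycle length = 2 (tail of 1 descent step not counted)

2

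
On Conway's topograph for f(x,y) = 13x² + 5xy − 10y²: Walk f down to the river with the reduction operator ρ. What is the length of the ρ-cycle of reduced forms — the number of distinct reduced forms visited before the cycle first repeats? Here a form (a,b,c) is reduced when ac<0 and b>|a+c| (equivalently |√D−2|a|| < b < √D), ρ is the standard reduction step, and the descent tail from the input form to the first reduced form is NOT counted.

D = 545, ⌊√D⌋ = 23
river: ρ → (-10,15,8)
river: ρ → (8,17,-8)
river: ρ → (-8,15,10)
river: ρ → (10,5,-13)
river: ρ → (-13,21,2)
river: ρ → (2,23,-2)
river: ρ → (-2,21,13)
river: ρ → (13,5,-10)
ρ-cycle length = 8 (tail of 0 descent steps not counted)

8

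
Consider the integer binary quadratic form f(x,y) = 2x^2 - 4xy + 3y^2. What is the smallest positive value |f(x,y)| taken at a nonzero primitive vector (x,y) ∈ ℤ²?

translate: b→0 (≡-4 mod 4), so (2,-4,3)→(2,0,1)
flip: (2,0,1)→(1,0,2)
reduced (well bottom): (1,0,2) with a≤c, −a<b≤a
well minimum = a = 1

1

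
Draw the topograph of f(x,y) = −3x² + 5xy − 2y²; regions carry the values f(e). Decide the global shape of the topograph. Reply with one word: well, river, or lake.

D = b²−4ac = 5² − 4·(-3)·(-2) = 1
D = 1² is a perfect square ⇒ form factors over ℤ ⇒ lakes

lake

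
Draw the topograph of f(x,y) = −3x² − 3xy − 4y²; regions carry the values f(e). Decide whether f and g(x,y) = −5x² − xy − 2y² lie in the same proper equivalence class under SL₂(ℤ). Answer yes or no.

D₁ = -39, D₂ = -39
f is negative-definite; reduce −f:
−f: reduced (well bottom): (3,3,4) with a≤c, −a<b≤a
flip sign back: reduced form of f is (-3,-3,-4)
g is negative-definite; reduce −g:
−g: flip: (5,1,2)→(2,-1,5)
−g: reduced (well bottom): (2,-1,5) with a≤c, −a<b≤a
flip sign back: reduced form of g is (-2,1,-5)
reduced forms (-3, -3, -4) vs (-2, 1, -5) ⇒ inequivalent

no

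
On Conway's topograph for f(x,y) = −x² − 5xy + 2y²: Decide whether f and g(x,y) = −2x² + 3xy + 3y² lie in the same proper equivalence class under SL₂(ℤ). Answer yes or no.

D₁ = 33, D₂ = 33
river cycle of f (length 4): (2, 5, -1), (-1, 5, 2), (2, 3, -3), (-3, 3, 2)
river cycle of g (length 4): (3, 3, -2), (-2, 5, 1), (1, 5, -2), (-2, 3, 3)
cycles differ ⇒ inequivalent

no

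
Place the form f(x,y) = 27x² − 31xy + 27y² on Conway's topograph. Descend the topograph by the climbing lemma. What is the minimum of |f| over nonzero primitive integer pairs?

translate: b→23 (≡-31 mod 54), so (27,-31,27)→(27,23,23)
flip: (27,23,23)→(23,-23,27)
translate: b→23 (≡-23 mod 46), so (23,-23,27)→(23,23,27)
reduced (well bottom): (23,23,27) with a≤c, −a<b≤a
well minimum = a = 23

23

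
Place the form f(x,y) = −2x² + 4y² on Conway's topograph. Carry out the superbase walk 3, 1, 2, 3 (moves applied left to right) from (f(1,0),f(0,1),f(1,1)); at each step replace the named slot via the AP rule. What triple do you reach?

start (-2,4,2) = (f(1,0),f(0,1),f(1,1))
replace slot 3: 2·((-2)+4) − 2 = 2 → (-2,4,2)
replace slot 1: 2·(4+2) − (-2) = 14 → (14,4,2)
replace slot 2: 2·(14+2) − 4 = 28 → (14,28,2)
replace slot 3: 2·(14+28) − 2 = 82 → (14,28,82)

14,28,82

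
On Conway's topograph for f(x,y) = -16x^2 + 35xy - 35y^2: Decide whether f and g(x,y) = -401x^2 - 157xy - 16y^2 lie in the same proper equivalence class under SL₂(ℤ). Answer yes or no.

D₁ = -1015, D₂ = -1015
f is negative-definite; reduce −f:
−f: translate: b→-3 (≡-35 mod 32), so (16,-35,35)→(16,-3,16)
−f: flip: (16,-3,16)→(16,3,16)
−f: reduced (well bottom): (16,3,16) with a≤c, −a<b≤a
flip sign back: reduced form of f is (-16,-3,-16)
g is negative-definite; reduce −g:
−g: flip: (401,157,16)→(16,-157,401)
−g: translate: b→3 (≡-157 mod 32), so (16,-157,401)→(16,3,16)
−g: reduced (well bottom): (16,3,16) with a≤c, −a<b≤a
flip sign back: reduced form of g is (-16,-3,-16)
reduced forms (-16, -3, -16) vs (-16, -3, -16) ⇒ equivalent

yes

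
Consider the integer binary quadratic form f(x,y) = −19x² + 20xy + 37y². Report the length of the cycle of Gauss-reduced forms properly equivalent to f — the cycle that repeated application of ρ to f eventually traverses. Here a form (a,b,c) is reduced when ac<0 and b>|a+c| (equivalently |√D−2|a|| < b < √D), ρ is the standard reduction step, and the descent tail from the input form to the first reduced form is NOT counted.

D = 3212, ⌊√D⌋ = 56
river: ρ → (37,54,-2)
river: ρ → (-2,54,37)
river: ρ → (37,20,-19)
river: ρ → (-19,56,1)
river: ρ → (1,56,-19)
river: ρ → (-19,20,37)
ρ-cycle length = 6 (tail of 0 descent steps not counted)

6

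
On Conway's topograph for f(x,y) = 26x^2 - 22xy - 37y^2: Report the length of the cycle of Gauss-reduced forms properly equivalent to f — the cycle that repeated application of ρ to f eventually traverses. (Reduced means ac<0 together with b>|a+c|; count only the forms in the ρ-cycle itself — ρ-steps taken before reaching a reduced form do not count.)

D = 4332, ⌊√D⌋ = 65
descent: ρ → (-37,22,26)  [lands on river]
river: ρ → (26,30,-33)
river: ρ → (-33,36,23)
river: ρ → (23,56,-13)
river: ρ → (-13,48,39)
river: ρ → (39,30,-22)
river: ρ → (-22,58,11)
river: ρ → (11,52,-37)
ρ-cycle length = 8 (tail of 1 descent step not counted)

8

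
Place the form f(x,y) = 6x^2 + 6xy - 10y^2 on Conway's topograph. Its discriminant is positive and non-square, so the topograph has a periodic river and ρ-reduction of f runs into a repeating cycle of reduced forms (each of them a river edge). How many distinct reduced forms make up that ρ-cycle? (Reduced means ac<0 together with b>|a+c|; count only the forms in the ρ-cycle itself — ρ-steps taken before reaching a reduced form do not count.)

D = 276, ⌊√D⌋ = 16
river: ρ → (-10,14,2)
river: ρ → (2,14,-10)
river: ρ → (-10,6,6)
river: ρ → (6,6,-10)
ρ-cycle length = 4 (tail of 0 descent steps not counted)

4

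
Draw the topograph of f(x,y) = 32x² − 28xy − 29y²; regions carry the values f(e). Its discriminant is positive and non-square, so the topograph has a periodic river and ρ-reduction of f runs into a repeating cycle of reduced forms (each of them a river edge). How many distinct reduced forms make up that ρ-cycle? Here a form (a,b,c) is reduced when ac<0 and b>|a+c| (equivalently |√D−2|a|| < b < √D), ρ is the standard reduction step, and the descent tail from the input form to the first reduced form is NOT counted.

D = 4496, ⌊√D⌋ = 67
descent: ρ → (-29,28,32)  [lands on river]
river: ρ → (32,36,-25)
river: ρ → (-25,64,4)
river: ρ → (4,64,-25)
river: ρ → (-25,36,32)
river: ρ → (32,28,-29)
river: ρ → (-29,30,31)
river: ρ → (31,32,-28)
river: ρ → (-28,24,35)
river: ρ → (35,46,-17)
river: ρ → (-17,56,20)
river: ρ → (20,64,-5)
river: ρ → (-5,66,7)
river: ρ → (7,60,-32)
river: ρ → (-32,4,35)
river: ρ → (35,66,-1)
river: ρ → (-1,66,35)
river: ρ → (35,4,-32)
river: ρ → (-32,60,7)
river: ρ → (7,66,-5)
river: ρ → (-5,64,20)
river: ρ → (20,56,-17)
river: ρ → (-17,46,35)
river: ρ → (35,24,-28)
river: ρ → (-28,32,31)
river: ρ → (31,30,-29)
ρ-cycle length = 26 (tail of 1 descent step not counted)

26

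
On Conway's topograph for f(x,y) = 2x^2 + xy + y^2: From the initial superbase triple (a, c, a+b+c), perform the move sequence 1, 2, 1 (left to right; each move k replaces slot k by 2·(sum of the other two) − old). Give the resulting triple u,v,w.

start (2,1,4) = (f(1,0),f(0,1),f(1,1))
replace slot 1: 2·(1+4) − 2 = 8 → (8,1,4)
replace slot 2: 2·(8+4) − 1 = 23 → (8,23,4)
replace slot 1: 2·(23+4) − 8 = 46 → (46,23,4)

46,23,4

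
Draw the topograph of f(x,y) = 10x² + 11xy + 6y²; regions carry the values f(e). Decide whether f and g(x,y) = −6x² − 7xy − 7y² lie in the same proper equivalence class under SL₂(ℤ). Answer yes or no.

D₁ = -119, D₂ = -119
f: translate: b→-9 (≡11 mod 20), so (10,11,6)→(10,-9,5)
f: flip: (10,-9,5)→(5,9,10)
f: translate: b→-1 (≡9 mod 10), so (5,9,10)→(5,-1,6)
f: reduced (well bottom): (5,-1,6) with a≤c, −a<b≤a
g is negative-definite; reduce −g:
−g: translate: b→-5 (≡7 mod 12), so (6,7,7)→(6,-5,6)
−g: flip: (6,-5,6)→(6,5,6)
−g: reduced (well bottom): (6,5,6) with a≤c, −a<b≤a
flip sign back: reduced form of g is (-6,-5,-6)
reduced forms (5, -1, 6) vs (-6, -5, -6) ⇒ inequivalent

no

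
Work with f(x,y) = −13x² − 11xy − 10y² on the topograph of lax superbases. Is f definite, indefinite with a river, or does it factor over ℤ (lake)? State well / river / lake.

D = b²−4ac = (-11)² − 4·(-13)·(-10) = -399
D < 0 ⇒ definite ⇒ every region one sign ⇒ single well

well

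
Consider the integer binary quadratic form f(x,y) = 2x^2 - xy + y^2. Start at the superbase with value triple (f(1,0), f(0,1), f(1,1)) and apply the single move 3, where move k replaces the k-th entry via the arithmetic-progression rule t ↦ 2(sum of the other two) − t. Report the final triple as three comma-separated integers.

start (2,1,2) = (f(1,0),f(0,1),f(1,1))
replace slot 3: 2·(2+1) − 2 = 4 → (2,1,4)

2,1,4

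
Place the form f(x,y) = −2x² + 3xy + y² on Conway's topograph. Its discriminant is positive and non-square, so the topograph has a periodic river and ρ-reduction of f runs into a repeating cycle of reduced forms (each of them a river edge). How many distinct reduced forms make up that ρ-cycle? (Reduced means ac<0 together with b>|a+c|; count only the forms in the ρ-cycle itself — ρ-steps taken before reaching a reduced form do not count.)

D = 17, ⌊√D⌋ = 4
river: ρ → (1,3,-2)
river: ρ → (-2,1,2)
river: ρ → (2,3,-1)
river: ρ → (-1,3,2)
river: ρ → (2,1,-2)
river: ρ → (-2,3,1)
ρ-cycle length = 6 (tail of 0 descent steps not counted)

6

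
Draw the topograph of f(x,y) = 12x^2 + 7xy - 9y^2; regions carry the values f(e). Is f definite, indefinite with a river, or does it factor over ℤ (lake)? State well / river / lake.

D = b²−4ac = 7² − 4·12·(-9) = 481
D > 0 non-square ⇒ indefinite ⇒ periodic river

river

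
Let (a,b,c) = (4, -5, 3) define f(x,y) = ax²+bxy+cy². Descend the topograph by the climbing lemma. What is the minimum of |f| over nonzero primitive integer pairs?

translate: b→3 (≡-5 mod 8), so (4,-5,3)→(4,3,2)
flip: (4,3,2)→(2,-3,4)
translate: b→1 (≡-3 mod 4), so (2,-3,4)→(2,1,3)
reduced (well bottom): (2,1,3) with a≤c, −a<b≤a
well minimum = a = 2

2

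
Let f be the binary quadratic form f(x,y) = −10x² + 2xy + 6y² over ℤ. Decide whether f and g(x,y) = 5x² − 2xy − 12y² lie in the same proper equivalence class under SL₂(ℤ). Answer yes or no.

D₁ = 244, D₂ = 244
river cycle of f (length 6): (6, 10, -6), (-6, 14, 2), (2, 14, -6), (-6, 10, 6), (6, 14, -2), (-2, 14, 6)
river cycle of g (length 22): (5, 8, -9), (-9, 10, 4), (4, 14, -3), (-3, 10, 12), (12, 14, -1), (-1, 14, 12), (12, 10, -3), (-3, 14, 4), (4, 10, -9), (-9, 8, 5), … (12 more)
cycles differ ⇒ inequivalent

no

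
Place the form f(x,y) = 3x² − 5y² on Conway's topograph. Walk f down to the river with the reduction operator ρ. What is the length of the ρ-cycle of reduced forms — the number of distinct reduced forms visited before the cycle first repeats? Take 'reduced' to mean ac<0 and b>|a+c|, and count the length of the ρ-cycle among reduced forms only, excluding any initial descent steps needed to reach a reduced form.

D = 60, ⌊√D⌋ = 7
descent: ρ → (-5,0,3)
descent: ρ → (3,6,-2)  [lands on river]
river: ρ → (-2,6,3)
ρ-cycle length = 2 (tail of 2 descent steps not counted)

2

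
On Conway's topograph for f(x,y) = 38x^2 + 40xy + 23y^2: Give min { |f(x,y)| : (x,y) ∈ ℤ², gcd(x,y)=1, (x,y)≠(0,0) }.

translate: b→-36 (≡40 mod 76), so (38,40,23)→(38,-36,21)
flip: (38,-36,21)→(21,36,38)
translate: b→-6 (≡36 mod 42), so (21,36,38)→(21,-6,23)
reduced (well bottom): (21,-6,23) with a≤c, −a<b≤a
well minimum = a = 21

21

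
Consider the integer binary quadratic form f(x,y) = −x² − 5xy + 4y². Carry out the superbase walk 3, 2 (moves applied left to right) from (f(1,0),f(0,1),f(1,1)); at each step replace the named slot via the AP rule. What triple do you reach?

start (-1,4,-2) = (f(1,0),f(0,1),f(1,1))
replace slot 3: 2·((-1)+4) − (-2) = 8 → (-1,4,8)
replace slot 2: 2·((-1)+8) − 4 = 10 → (-1,10,8)

-1,10,8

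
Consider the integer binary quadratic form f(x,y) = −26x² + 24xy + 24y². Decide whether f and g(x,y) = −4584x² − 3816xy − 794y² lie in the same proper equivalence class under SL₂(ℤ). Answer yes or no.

D₁ = 3072, D₂ = 3072
river cycle of f (length 8): (24, 24, -26), (-26, 28, 22), (22, 16, -32), (-32, 48, 6), (6, 48, -32), (-32, 16, 22), (22, 28, -26), (-26, 24, 24)
river cycle of g (length 8): (-26, 28, 22), (22, 16, -32), (-32, 48, 6), (6, 48, -32), (-32, 16, 22), (22, 28, -26), (-26, 24, 24), (24, 24, -26)
cycles coincide ⇒ equivalent

yes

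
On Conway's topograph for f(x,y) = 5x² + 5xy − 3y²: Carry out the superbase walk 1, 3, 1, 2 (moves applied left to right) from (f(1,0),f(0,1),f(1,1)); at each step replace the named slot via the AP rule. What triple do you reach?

start (5,-3,7) = (f(1,0),f(0,1),f(1,1))
replace slot 1: 2·((-3)+7) − 5 = 3 → (3,-3,7)
replace slot 3: 2·(3+(-3)) − 7 = -7 → (3,-3,-7)
replace slot 1: 2·((-3)+(-7)) − 3 = -23 → (-23,-3,-7)
replace slot 2: 2·((-23)+(-7)) − (-3) = -57 → (-23,-57,-7)

-23,-57,-7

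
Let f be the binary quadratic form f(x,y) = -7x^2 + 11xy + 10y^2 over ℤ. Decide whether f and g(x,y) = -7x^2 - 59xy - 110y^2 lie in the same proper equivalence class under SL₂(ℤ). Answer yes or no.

D₁ = 401, D₂ = 401
river cycle of f (length 10): (10, 9, -8), (-8, 7, 11), (11, 15, -4), (-4, 17, 7), (7, 11, -10), (-10, 9, 8), (8, 7, -11), (-11, 15, 4), (4, 17, -7), (-7, 11, 10)
river cycle of g (length 10): (-7, 11, 10), (10, 9, -8), (-8, 7, 11), (11, 15, -4), (-4, 17, 7), (7, 11, -10), (-10, 9, 8), (8, 7, -11), (-11, 15, 4), (4, 17, -7)
cycles coincide ⇒ equivalent

yes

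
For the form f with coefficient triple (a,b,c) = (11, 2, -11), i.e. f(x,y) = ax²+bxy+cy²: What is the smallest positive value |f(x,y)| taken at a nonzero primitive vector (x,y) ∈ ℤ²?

river: ρ → (-11,20,2)
river: ρ → (2,20,-11)
river: ρ → (-11,2,11)
river: ρ → (11,20,-2)
river: ρ → (-2,20,11)
river: ρ → (11,2,-11)
closes: descent 0, river 6
min |a| on river = 2

2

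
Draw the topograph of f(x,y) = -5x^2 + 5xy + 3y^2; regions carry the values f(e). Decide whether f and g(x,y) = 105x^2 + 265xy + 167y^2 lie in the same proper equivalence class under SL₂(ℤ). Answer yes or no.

D₁ = 85, D₂ = 85
river cycle of f (length 6): (3, 7, -3), (-3, 5, 5), (5, 5, -3), (-3, 7, 3), (3, 5, -5), (-5, 5, 3)
river cycle of g (length 6): (-3, 5, 5), (5, 5, -3), (-3, 7, 3), (3, 5, -5), (-5, 5, 3), (3, 7, -3)
cycles coincide ⇒ equivalent

yes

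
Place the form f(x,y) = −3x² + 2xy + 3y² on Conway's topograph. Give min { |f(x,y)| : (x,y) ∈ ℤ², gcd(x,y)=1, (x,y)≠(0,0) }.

river: ρ → (3,4,-2)
river: ρ → (-2,4,3)
river: ρ → (3,2,-3)
river: ρ → (-3,4,2)
river: ρ → (2,4,-3)
river: ρ → (-3,2,3)
closes: descent 0, river 6
min |a| on river = 2

2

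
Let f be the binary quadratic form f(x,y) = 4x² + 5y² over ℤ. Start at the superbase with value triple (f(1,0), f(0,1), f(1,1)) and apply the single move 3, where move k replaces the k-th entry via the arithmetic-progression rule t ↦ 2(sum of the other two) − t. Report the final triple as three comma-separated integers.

start (4,5,9) = (f(1,0),f(0,1),f(1,1))
replace slot 3: 2·(4+5) − 9 = 9 → (4,5,9)

4,5,9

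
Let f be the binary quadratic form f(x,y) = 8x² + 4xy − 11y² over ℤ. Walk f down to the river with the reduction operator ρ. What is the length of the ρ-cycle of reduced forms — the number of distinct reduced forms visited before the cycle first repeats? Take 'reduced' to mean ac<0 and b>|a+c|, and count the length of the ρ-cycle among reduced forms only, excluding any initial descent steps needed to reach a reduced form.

D = 368, ⌊√D⌋ = 19
river: ρ → (-11,18,1)
river: ρ → (1,18,-11)
river: ρ → (-11,4,8)
river: ρ → (8,12,-7)
river: ρ → (-7,16,4)
river: ρ → (4,16,-7)
river: ρ → (-7,12,8)
river: ρ → (8,4,-11)
ρ-cycle length = 8 (tail of 0 descent steps not counted)

8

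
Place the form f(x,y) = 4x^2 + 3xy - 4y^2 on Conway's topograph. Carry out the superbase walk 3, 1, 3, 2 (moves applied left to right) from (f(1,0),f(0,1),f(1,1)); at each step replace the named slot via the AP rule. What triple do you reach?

start (4,-4,3) = (f(1,0),f(0,1),f(1,1))
replace slot 3: 2·(4+(-4)) − 3 = -3 → (4,-4,-3)
replace slot 1: 2·((-4)+(-3)) − 4 = -18 → (-18,-4,-3)
replace slot 3: 2·((-18)+(-4)) − (-3) = -41 → (-18,-4,-41)
replace slot 2: 2·((-18)+(-41)) − (-4) = -114 → (-18,-114,-41)

-18,-114,-41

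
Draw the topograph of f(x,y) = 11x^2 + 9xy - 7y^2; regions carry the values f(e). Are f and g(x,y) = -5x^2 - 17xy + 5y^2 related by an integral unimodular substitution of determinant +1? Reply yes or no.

D₁ = 389, D₂ = 389
river cycle of f (length 14): (-7, 19, 1), (1, 19, -7), (-7, 9, 11), (11, 13, -5), (-5, 17, 5), (5, 13, -11), (-11, 9, 7), (7, 19, -1), (-1, 19, 7), (7, 9, -11), … (4 more)
river cycle of g (length 14): (5, 17, -5), (-5, 13, 11), (11, 9, -7), (-7, 19, 1), (1, 19, -7), (-7, 9, 11), (11, 13, -5), (-5, 17, 5), (5, 13, -11), (-11, 9, 7), … (4 more)
cycles coincide ⇒ equivalent

yes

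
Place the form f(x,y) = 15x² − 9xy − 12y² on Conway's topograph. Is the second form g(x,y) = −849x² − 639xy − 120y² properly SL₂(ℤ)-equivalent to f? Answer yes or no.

D₁ = 801, D₂ = 801
river cycle of f (length 14): (-12, 9, 15), (15, 21, -6), (-6, 27, 3), (3, 27, -6), (-6, 21, 15), (15, 9, -12), (-12, 15, 12), (12, 9, -15), (-15, 21, 6), (6, 27, -3), … (4 more)
river cycle of g (length 14): (-12, 9, 15), (15, 21, -6), (-6, 27, 3), (3, 27, -6), (-6, 21, 15), (15, 9, -12), (-12, 15, 12), (12, 9, -15), (-15, 21, 6), (6, 27, -3), … (4 more)
cycles coincide ⇒ equivalent

yes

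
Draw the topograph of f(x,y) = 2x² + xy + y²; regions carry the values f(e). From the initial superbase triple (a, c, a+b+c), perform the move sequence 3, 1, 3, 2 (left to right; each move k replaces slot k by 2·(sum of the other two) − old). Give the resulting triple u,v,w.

start (2,1,4) = (f(1,0),f(0,1),f(1,1))
replace slot 3: 2·(2+1) − 4 = 2 → (2,1,2)
replace slot 1: 2·(1+2) − 2 = 4 → (4,1,2)
replace slot 3: 2·(4+1) − 2 = 8 → (4,1,8)
replace slot 2: 2·(4+8) − 1 = 23 → (4,23,8)

4,23,8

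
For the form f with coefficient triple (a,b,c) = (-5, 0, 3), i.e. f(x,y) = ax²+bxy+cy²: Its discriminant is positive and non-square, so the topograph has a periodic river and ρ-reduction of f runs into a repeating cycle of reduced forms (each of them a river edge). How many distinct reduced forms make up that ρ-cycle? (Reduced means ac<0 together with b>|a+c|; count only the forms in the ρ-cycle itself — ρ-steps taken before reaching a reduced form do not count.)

D = 60, ⌊√D⌋ = 7
descent: ρ → (3,6,-2)  [lands on river]
river: ρ → (-2,6,3)
ρ-cycle length = 2 (tail of 1 descent step not counted)

2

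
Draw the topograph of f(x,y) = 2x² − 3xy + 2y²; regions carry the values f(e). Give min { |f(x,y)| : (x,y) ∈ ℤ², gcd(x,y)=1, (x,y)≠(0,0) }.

translate: b→1 (≡-3 mod 4), so (2,-3,2)→(2,1,1)
flip: (2,1,1)→(1,-1,2)
translate: b→1 (≡-1 mod 2), so (1,-1,2)→(1,1,2)
reduced (well bottom): (1,1,2) with a≤c, −a<b≤a
well minimum = a = 1

1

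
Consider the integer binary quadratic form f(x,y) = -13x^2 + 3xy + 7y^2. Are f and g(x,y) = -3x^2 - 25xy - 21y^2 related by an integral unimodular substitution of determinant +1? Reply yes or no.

D₁ = 373, D₂ = 373
river cycle of f (length 14): (7, 11, -9), (-9, 7, 9), (9, 11, -7), (-7, 17, 3), (3, 19, -1), (-1, 19, 3), (3, 17, -7), (-7, 11, 9), (9, 7, -9), (-9, 11, 7), … (4 more)
river cycle of g (length 14): (1, 19, -3), (-3, 17, 7), (7, 11, -9), (-9, 7, 9), (9, 11, -7), (-7, 17, 3), (3, 19, -1), (-1, 19, 3), (3, 17, -7), (-7, 11, 9), … (4 more)
cycles coincide ⇒ equivalent

yes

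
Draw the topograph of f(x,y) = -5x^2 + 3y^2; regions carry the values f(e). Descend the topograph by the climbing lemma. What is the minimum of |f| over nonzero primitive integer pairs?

descent: ρ → (3,6,-2)  [lands on river]
river: ρ → (-2,6,3)
closes: descent 1, river 2
min |a| on river = 2

2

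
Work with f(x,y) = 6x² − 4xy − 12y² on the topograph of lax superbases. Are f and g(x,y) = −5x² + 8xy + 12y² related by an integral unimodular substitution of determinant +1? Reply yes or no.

D₁ = 304, D₂ = 304
river cycle of f (length 6): (6, 8, -10), (-10, 12, 4), (4, 12, -10), (-10, 8, 6), (6, 16, -2), (-2, 16, 6)
river cycle of g (length 12): (12, 16, -1), (-1, 16, 12), (12, 8, -5), (-5, 12, 8), (8, 4, -9), (-9, 14, 3), (3, 16, -4), (-4, 16, 3), (3, 14, -9), (-9, 4, 8), … (2 more)
cycles differ ⇒ inequivalent

no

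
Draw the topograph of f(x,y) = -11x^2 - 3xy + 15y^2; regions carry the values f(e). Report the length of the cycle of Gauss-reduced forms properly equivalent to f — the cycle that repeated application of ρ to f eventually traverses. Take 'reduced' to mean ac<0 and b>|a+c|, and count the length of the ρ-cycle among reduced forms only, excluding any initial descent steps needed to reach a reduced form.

D = 669, ⌊√D⌋ = 25
descent: ρ → (15,3,-11)
descent: ρ → (-11,19,7)  [lands on river]
river: ρ → (7,23,-5)
river: ρ → (-5,17,19)
river: ρ → (19,21,-3)
river: ρ → (-3,21,19)
river: ρ → (19,17,-5)
river: ρ → (-5,23,7)
river: ρ → (7,19,-11)
river: ρ → (-11,25,1)
river: ρ → (1,25,-11)
ρ-cycle length = 10 (tail of 2 descent steps not counted)

10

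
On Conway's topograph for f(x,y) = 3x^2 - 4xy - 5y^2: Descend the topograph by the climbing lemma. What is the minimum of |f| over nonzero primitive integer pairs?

descent: ρ → (-5,4,3)  [lands on river]
river: ρ → (3,8,-1)
river: ρ → (-1,8,3)
river: ρ → (3,4,-5)
river: ρ → (-5,6,2)
river: ρ → (2,6,-5)
closes: descent 1, river 6
min |a| on river = 1

1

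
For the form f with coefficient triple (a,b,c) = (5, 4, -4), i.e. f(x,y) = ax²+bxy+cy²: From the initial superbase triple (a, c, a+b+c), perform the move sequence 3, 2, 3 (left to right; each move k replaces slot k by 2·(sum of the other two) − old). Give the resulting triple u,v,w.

start (5,-4,5) = (f(1,0),f(0,1),f(1,1))
replace slot 3: 2·(5+(-4)) − 5 = -3 → (5,-4,-3)
replace slot 2: 2·(5+(-3)) − (-4) = 8 → (5,8,-3)
replace slot 3: 2·(5+8) − (-3) = 29 → (5,8,29)

5,8,29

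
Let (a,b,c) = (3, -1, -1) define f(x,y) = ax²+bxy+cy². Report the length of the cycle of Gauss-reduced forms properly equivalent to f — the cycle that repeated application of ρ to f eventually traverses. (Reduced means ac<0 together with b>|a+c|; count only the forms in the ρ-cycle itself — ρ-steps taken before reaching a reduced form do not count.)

D = 13, ⌊√D⌋ = 3
descent: ρ → (-1,3,1)  [lands on river]
river: ρ → (1,3,-1)
ρ-cycle length = 2 (tail of 1 descent step not counted)

2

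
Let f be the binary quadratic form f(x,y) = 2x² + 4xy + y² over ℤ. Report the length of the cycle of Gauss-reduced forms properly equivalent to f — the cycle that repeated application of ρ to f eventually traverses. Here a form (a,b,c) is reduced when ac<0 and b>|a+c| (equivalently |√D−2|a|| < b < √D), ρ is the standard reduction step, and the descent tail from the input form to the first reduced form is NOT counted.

D = 8, ⌊√D⌋ = 2
descent: ρ → (1,2,-1)  [lands on river]
river: ρ → (-1,2,1)
ρ-cycle length = 2 (tail of 1 descent step not counted)

2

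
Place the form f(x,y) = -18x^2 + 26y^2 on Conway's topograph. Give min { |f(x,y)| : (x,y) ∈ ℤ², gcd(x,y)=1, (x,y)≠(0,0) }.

descent: ρ → (26,0,-18)
descent: ρ → (-18,36,8)  [lands on river]
river: ρ → (8,28,-34)
river: ρ → (-34,40,2)
river: ρ → (2,40,-34)
river: ρ → (-34,28,8)
river: ρ → (8,36,-18)
closes: descent 2, river 6
min |a| on river = 2

2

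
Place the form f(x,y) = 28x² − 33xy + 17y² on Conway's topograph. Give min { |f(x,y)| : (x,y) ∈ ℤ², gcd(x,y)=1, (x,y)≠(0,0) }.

translate: b→23 (≡-33 mod 56), so (28,-33,17)→(28,23,12)
flip: (28,23,12)→(12,-23,28)
translate: b→1 (≡-23 mod 24), so (12,-23,28)→(12,1,17)
reduced (well bottom): (12,1,17) with a≤c, −a<b≤a
well minimum = a = 12

12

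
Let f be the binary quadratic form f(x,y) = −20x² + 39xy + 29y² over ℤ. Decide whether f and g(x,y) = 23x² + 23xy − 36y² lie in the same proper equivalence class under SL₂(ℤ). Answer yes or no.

D₁ = 3841, D₂ = 3841
river cycle of f (length 82): (29, 19, -30), (-30, 41, 18), (18, 31, -40), (-40, 49, 9), (9, 59, -10), (-10, 61, 3), (3, 59, -30), (-30, 61, 1), (1, 61, -30), (-30, 59, 3), … (72 more)
river cycle of g (length 82): (-36, 49, 10), (10, 51, -31), (-31, 11, 30), (30, 49, -12), (-12, 47, 34), (34, 21, -25), (-25, 29, 30), (30, 31, -24), (-24, 17, 37), (37, 57, -4), … (72 more)
cycles differ ⇒ inequivalent

no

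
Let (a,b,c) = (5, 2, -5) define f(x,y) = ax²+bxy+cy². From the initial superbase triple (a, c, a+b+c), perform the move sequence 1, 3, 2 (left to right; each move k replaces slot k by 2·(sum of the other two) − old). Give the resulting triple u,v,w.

start (5,-5,2) = (f(1,0),f(0,1),f(1,1))
replace slot 1: 2·((-5)+2) − 5 = -11 → (-11,-5,2)
replace slot 3: 2·((-11)+(-5)) − 2 = -34 → (-11,-5,-34)
replace slot 2: 2·((-11)+(-34)) − (-5) = -85 → (-11,-85,-34)

-11,-85,-34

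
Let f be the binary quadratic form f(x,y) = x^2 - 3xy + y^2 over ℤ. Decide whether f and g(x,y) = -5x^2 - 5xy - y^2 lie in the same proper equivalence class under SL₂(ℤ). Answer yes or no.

D₁ = 5, D₂ = 5
river cycle of f (length 2): (1, 1, -1), (-1, 1, 1)
river cycle of g (length 2): (-1, 1, 1), (1, 1, -1)
cycles coincide ⇒ equivalent

yes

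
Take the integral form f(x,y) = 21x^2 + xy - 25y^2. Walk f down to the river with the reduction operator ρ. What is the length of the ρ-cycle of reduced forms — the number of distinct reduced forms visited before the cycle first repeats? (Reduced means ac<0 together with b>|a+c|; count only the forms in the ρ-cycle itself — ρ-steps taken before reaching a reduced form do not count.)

D = 2101, ⌊√D⌋ = 45
descent: ρ → (-25,-1,21)
descent: ρ → (21,43,-3)  [lands on river]
river: ρ → (-3,41,35)
river: ρ → (35,29,-9)
river: ρ → (-9,43,7)
river: ρ → (7,41,-15)
river: ρ → (-15,19,29)
river: ρ → (29,39,-5)
river: ρ → (-5,41,21)
ρ-cycle length = 8 (tail of 2 descent steps not counted)

8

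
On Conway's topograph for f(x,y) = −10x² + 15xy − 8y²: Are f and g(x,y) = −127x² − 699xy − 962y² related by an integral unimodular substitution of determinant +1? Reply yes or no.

D₁ = -95, D₂ = -95
f is negative-definite; reduce −f:
−f: translate: b→5 (≡-15 mod 20), so (10,-15,8)→(10,5,3)
−f: flip: (10,5,3)→(3,-5,10)
−f: translate: b→1 (≡-5 mod 6), so (3,-5,10)→(3,1,8)
−f: reduced (well bottom): (3,1,8) with a≤c, −a<b≤a
flip sign back: reduced form of f is (-3,-1,-8)
g is negative-definite; reduce −g:
−g: translate: b→-63 (≡699 mod 254), so (127,699,962)→(127,-63,8)
−g: flip: (127,-63,8)→(8,63,127)
−g: translate: b→-1 (≡63 mod 16), so (8,63,127)→(8,-1,3)
−g: flip: (8,-1,3)→(3,1,8)
−g: reduced (well bottom): (3,1,8) with a≤c, −a<b≤a
flip sign back: reduced form of g is (-3,-1,-8)
reduced forms (-3, -1, -8) vs (-3, -1, -8) ⇒ equivalent

yes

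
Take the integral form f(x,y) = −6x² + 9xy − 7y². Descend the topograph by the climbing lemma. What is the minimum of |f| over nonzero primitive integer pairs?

translate: b→3 (≡-9 mod 12), so (6,-9,7)→(6,3,4)
flip: (6,3,4)→(4,-3,6)
reduced (well bottom): (4,-3,6) with a≤c, −a<b≤a
well minimum |f| = |-4| = 4 (negative-definite)

4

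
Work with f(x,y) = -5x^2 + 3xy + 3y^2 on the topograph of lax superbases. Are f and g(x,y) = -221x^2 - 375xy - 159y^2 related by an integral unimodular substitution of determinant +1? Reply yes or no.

D₁ = 69, D₂ = 69
river cycle of f (length 4): (3, 3, -5), (-5, 7, 1), (1, 7, -5), (-5, 3, 3)
river cycle of g (length 4): (-5, 3, 3), (3, 3, -5), (-5, 7, 1), (1, 7, -5)
cycles coincide ⇒ equivalent

yes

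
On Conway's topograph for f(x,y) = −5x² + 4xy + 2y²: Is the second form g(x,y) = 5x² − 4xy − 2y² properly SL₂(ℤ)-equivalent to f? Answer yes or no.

D₁ = 56, D₂ = 56
river cycle of f (length 4): (2, 4, -5), (-5, 6, 1), (1, 6, -5), (-5, 4, 2)
river cycle of g (length 4): (-2, 4, 5), (5, 6, -1), (-1, 6, 5), (5, 4, -2)
cycles differ ⇒ inequivalent

no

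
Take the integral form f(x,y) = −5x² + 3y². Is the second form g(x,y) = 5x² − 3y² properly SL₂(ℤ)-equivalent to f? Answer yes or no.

D₁ = 60, D₂ = 60
river cycle of f (length 2): (3, 6, -2), (-2, 6, 3)
river cycle of g (length 2): (-3, 6, 2), (2, 6, -3)
cycles differ ⇒ inequivalent

no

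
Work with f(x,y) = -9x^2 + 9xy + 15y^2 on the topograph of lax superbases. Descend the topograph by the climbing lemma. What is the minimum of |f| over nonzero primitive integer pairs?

river: ρ → (15,21,-3)
river: ρ → (-3,21,15)
river: ρ → (15,9,-9)
river: ρ → (-9,9,15)
closes: descent 0, river 4
min |a| on river = 3

3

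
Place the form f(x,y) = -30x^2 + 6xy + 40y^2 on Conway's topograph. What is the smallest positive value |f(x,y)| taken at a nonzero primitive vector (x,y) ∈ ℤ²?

descent: ρ → (40,-6,-30)
descent: ρ → (-30,66,4)  [lands on river]
river: ρ → (4,62,-62)
river: ρ → (-62,62,4)
river: ρ → (4,66,-30)
river: ρ → (-30,54,16)
river: ρ → (16,42,-48)
river: ρ → (-48,54,10)
river: ρ → (10,66,-12)
river: ρ → (-12,54,40)
river: ρ → (40,26,-26)
river: ρ → (-26,26,40)
river: ρ → (40,54,-12)
river: ρ → (-12,66,10)
river: ρ → (10,54,-48)
river: ρ → (-48,42,16)
river: ρ → (16,54,-30)
closes: descent 2, river 16
min |a| on river = 4

4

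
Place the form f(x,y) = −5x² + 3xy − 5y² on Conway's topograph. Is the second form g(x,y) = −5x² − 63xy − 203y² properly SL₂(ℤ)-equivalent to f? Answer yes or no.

D₁ = -91, D₂ = -91
f is negative-definite; reduce −f:
−f: flip: (5,-3,5)→(5,3,5)
−f: reduced (well bottom): (5,3,5) with a≤c, −a<b≤a
flip sign back: reduced form of f is (-5,-3,-5)
g is negative-definite; reduce −g:
−g: translate: b→3 (≡63 mod 10), so (5,63,203)→(5,3,5)
−g: reduced (well bottom): (5,3,5) with a≤c, −a<b≤a
flip sign back: reduced form of g is (-5,-3,-5)
reduced forms (-5, -3, -5) vs (-5, -3, -5) ⇒ equivalent

yes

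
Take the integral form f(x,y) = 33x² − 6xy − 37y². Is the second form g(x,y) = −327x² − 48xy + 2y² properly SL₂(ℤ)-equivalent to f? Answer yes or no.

D₁ = 4920, D₂ = 4920
river cycle of f (length 6): (-37, 6, 33), (33, 60, -10), (-10, 60, 33), (33, 6, -37), (-37, 68, 2), (2, 68, -37)
river cycle of g (length 6): (2, 68, -37), (-37, 6, 33), (33, 60, -10), (-10, 60, 33), (33, 6, -37), (-37, 68, 2)
cycles coincide ⇒ equivalent

yes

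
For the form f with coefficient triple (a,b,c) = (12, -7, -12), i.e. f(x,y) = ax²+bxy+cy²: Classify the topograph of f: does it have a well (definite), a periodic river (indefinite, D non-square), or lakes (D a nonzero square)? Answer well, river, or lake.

D = b²−4ac = (-7)² − 4·12·(-12) = 625
D = 25² is a perfect square ⇒ form factors over ℤ ⇒ lakes

lake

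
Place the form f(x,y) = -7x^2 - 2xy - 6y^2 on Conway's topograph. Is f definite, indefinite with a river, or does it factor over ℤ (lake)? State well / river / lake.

D = b²−4ac = (-2)² − 4·(-7)·(-6) = -164
D < 0 ⇒ definite ⇒ every region one sign ⇒ single well

well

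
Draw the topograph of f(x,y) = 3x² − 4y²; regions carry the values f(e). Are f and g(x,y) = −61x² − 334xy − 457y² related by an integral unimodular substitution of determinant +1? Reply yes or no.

D₁ = 48, D₂ = 48
river cycle of f (length 2): (3, 6, -1), (-1, 6, 3)
river cycle of g (length 2): (3, 6, -1), (-1, 6, 3)
cycles coincide ⇒ equivalent

yes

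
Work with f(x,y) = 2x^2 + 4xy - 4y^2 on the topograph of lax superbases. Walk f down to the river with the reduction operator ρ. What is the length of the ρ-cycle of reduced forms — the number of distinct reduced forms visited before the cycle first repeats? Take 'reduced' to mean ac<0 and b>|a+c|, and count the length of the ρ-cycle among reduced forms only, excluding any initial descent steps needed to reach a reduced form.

D = 48, ⌊√D⌋ = 6
river: ρ → (-4,4,2)
river: ρ → (2,4,-4)
ρ-cycle length = 2 (tail of 0 descent steps not counted)

2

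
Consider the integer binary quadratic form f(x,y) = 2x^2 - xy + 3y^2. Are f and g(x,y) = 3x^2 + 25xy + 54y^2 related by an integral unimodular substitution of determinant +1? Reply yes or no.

D₁ = -23, D₂ = -23
f: reduced (well bottom): (2,-1,3) with a≤c, −a<b≤a
g: translate: b→1 (≡25 mod 6), so (3,25,54)→(3,1,2)
g: flip: (3,1,2)→(2,-1,3)
g: reduced (well bottom): (2,-1,3) with a≤c, −a<b≤a
reduced forms (2, -1, 3) vs (2, -1, 3) ⇒ equivalent

yes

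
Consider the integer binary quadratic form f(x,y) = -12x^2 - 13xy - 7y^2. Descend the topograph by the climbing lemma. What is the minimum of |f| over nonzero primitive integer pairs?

translate: b→-11 (≡13 mod 24), so (12,13,7)→(12,-11,6)
flip: (12,-11,6)→(6,11,12)
translate: b→-1 (≡11 mod 12), so (6,11,12)→(6,-1,7)
reduced (well bottom): (6,-1,7) with a≤c, −a<b≤a
well minimum |f| = |-6| = 6 (negative-definite)

6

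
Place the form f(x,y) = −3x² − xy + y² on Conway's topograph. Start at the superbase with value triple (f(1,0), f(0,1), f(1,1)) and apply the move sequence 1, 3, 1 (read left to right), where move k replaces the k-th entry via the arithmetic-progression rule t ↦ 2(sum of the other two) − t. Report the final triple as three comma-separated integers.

start (-3,1,-3) = (f(1,0),f(0,1),f(1,1))
replace slot 1: 2·(1+(-3)) − (-3) = -1 → (-1,1,-3)
replace slot 3: 2·((-1)+1) − (-3) = 3 → (-1,1,3)
replace slot 1: 2·(1+3) − (-1) = 9 → (9,1,3)

9,1,3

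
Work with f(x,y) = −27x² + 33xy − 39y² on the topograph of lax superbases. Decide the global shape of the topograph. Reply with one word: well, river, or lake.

D = b²−4ac = 33² − 4·(-27)·(-39) = -3123
D < 0 ⇒ definite ⇒ every region one sign ⇒ single well

well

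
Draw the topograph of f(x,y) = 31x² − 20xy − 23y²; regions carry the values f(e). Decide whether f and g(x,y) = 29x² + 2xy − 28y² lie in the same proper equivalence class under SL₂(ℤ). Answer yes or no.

D₁ = 3252, D₂ = 3252
river cycle of f (length 8): (-23, 20, 31), (31, 42, -12), (-12, 54, 7), (7, 44, -47), (-47, 50, 4), (4, 54, -21), (-21, 30, 28), (28, 26, -23)
river cycle of g (length 6): (-28, 54, 3), (3, 54, -28), (-28, 2, 29), (29, 56, -1), (-1, 56, 29), (29, 2, -28)
cycles differ ⇒ inequivalent

no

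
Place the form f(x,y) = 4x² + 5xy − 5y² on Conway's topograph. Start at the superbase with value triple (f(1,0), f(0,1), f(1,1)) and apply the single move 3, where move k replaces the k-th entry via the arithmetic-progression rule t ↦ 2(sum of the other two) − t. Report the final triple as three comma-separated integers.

start (4,-5,4) = (f(1,0),f(0,1),f(1,1))
replace slot 3: 2·(4+(-5)) − 4 = -6 → (4,-5,-6)

4,-5,-6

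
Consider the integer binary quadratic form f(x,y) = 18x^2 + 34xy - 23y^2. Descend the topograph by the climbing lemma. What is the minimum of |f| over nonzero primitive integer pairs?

river: ρ → (-23,12,29)
river: ρ → (29,46,-6)
river: ρ → (-6,50,13)
river: ρ → (13,28,-39)
river: ρ → (-39,50,2)
river: ρ → (2,50,-39)
river: ρ → (-39,28,13)
river: ρ → (13,50,-6)
river: ρ → (-6,46,29)
river: ρ → (29,12,-23)
river: ρ → (-23,34,18)
river: ρ → (18,38,-19)
river: ρ → (-19,38,18)
river: ρ → (18,34,-23)
closes: descent 0, river 14
min |a| on river = 2

2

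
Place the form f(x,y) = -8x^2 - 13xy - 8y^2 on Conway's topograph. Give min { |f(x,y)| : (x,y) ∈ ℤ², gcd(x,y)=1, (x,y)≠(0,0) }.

translate: b→-3 (≡13 mod 16), so (8,13,8)→(8,-3,3)
flip: (8,-3,3)→(3,3,8)
reduced (well bottom): (3,3,8) with a≤c, −a<b≤a
well minimum |f| = |-3| = 3 (negative-definite)

3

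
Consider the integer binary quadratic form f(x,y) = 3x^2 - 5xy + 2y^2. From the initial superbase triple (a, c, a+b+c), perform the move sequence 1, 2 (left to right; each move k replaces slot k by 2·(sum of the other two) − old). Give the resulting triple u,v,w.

start (3,2,0) = (f(1,0),f(0,1),f(1,1))
replace slot 1: 2·(2+0) − 3 = 1 → (1,2,0)
replace slot 2: 2·(1+0) − 2 = 0 → (1,0,0)

1,0,0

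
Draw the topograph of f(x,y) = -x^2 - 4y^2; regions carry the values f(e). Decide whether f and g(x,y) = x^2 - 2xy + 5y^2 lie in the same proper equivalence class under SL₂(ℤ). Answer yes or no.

D₁ = -16, D₂ = -16
f is negative-definite; reduce −f:
−f: reduced (well bottom): (1,0,4) with a≤c, −a<b≤a
flip sign back: reduced form of f is (-1,0,-4)
g: translate: b→0 (≡-2 mod 2), so (1,-2,5)→(1,0,4)
g: reduced (well bottom): (1,0,4) with a≤c, −a<b≤a
reduced forms (-1, 0, -4) vs (1, 0, 4) ⇒ inequivalent

no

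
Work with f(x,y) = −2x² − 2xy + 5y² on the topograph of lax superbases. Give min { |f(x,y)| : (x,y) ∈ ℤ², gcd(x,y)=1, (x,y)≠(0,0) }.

descent: ρ → (5,2,-2)
descent: ρ → (-2,6,1)  [lands on river]
river: ρ → (1,6,-2)
closes: descent 2, river 2
min |a| on river = 1

1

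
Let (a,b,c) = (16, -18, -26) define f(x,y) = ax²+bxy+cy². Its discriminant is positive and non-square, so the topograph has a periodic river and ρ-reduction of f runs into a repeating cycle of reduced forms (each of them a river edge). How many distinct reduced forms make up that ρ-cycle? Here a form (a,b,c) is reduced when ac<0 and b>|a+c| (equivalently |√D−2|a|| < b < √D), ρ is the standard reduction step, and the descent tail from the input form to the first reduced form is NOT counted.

D = 1988, ⌊√D⌋ = 44
descent: ρ → (-26,18,16)  [lands on river]
river: ρ → (16,14,-28)
river: ρ → (-28,42,2)
river: ρ → (2,42,-28)
river: ρ → (-28,14,16)
river: ρ → (16,18,-26)
river: ρ → (-26,34,8)
river: ρ → (8,30,-34)
river: ρ → (-34,38,4)
river: ρ → (4,42,-14)
river: ρ → (-14,42,4)
river: ρ → (4,38,-34)
river: ρ → (-34,30,8)
river: ρ → (8,34,-26)
ρ-cycle length = 14 (tail of 1 descent step not counted)

14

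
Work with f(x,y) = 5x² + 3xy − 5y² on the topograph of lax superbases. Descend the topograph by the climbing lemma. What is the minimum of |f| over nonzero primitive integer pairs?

river: ρ → (-5,7,3)
river: ρ → (3,5,-7)
river: ρ → (-7,9,1)
river: ρ → (1,9,-7)
river: ρ → (-7,5,3)
river: ρ → (3,7,-5)
river: ρ → (-5,3,5)
river: ρ → (5,7,-3)
river: ρ → (-3,5,7)
river: ρ → (7,9,-1)
river: ρ → (-1,9,7)
river: ρ → (7,5,-3)
river: ρ → (-3,7,5)
river: ρ → (5,3,-5)
closes: descent 0, river 14
min |a| on river = 1

1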